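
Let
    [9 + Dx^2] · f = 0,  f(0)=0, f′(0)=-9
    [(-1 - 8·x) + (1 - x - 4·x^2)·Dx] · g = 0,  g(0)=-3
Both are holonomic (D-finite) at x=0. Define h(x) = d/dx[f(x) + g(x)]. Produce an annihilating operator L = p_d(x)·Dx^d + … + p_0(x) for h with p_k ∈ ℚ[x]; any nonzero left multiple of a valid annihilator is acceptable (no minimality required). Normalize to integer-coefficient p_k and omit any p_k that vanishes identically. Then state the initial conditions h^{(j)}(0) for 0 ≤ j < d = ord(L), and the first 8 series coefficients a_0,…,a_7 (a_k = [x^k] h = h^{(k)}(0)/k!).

f: a_k = 0, -9, 0, 27/2, 0, -243/40, 0, 729/560, …
g: a_k = -3, -3, -15, -27, -87, -195, -543, -1323, …
L₀ := lclm(L_f,L_g); ord L₀ ≤ 2+1.
Derive L from L₀ (diff closure).
L = (2358 + 13068·x + 57006·x^2 + 38520·x^3 + 83520·x^4 + 31104·x^5 + 41472·x^6) + (-189 - 1413·x + 1251·x^2 + 4203·x^3 + 5580·x^4 + 11952·x^5 + 12096·x^6 + 13824·x^7)·Dx + (262 + 1452·x + 6334·x^2 + 4280·x^3 + 9280·x^4 + 3456·x^5 + 4608·x^6)·Dx^2 + (-21 - 157·x + 139·x^2 + 467·x^3 + 620·x^4 + 1328·x^5 + 1344·x^6 + 1536·x^7)·Dx^3  (order 3).
h: a_k = -12, -30, -81/2, -348, -8043/8, -3258, -740151/80, -27960, …
ICs: h(0) = -12, h′(0) = -30, h′′(0) = -81.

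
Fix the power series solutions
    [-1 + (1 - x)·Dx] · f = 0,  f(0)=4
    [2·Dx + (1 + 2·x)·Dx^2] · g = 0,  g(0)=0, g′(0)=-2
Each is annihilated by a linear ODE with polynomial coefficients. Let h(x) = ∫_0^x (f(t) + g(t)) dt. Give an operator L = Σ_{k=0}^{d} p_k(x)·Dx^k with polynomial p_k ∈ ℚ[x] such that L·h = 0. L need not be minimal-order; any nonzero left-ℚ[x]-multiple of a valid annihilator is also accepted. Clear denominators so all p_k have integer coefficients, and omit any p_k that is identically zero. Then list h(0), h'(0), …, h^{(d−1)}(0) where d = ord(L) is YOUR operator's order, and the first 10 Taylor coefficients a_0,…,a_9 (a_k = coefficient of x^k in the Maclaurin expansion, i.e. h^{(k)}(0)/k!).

f: a_k = 4, 4, 4, 4, 4, 4, 4, 4, 4, 4, …
g: a_k = 0, -2, 2, -8/3, 4, -32/5, 32/3, -128/7, 32, -512/9, …
L₀ := lclm(L_f,L_g); ord L₀ ≤ 1+2.
Integrate: L := L₀·Dx.
L = (14 + 4·x)·Dx^2 + (-1 + 20·x + 8·x^2)·Dx^3 + (-2 - 3·x + 3·x^2 + 2·x^3)·Dx^4  (order 4).
h: a_k = 0, 4, 1, 2, 1/3, 8/5, -2/5, 44/21, -25/14, 4, …
ICs: h(0) = 0, h′(0) = 4, h′′(0) = 2, h′′′(0) = 12.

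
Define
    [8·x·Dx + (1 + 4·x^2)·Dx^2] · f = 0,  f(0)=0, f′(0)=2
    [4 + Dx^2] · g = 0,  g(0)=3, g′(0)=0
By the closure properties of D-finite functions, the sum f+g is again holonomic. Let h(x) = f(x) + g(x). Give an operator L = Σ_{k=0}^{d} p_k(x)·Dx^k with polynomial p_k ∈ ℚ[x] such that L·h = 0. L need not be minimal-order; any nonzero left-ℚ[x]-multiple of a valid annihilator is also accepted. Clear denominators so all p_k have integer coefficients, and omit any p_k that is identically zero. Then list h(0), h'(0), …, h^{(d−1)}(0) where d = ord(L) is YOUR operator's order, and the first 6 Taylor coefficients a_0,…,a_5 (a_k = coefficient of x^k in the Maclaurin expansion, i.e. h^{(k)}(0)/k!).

L = (-352·x + 1792·x^3 + 512·x^5)·Dx + (-4 + 112·x^2 + 576·x^4 + 256·x^6)·Dx^2 + (-88·x + 448·x^3 + 128·x^5)·Dx^3 + (-1 + 28·x^2 + 144·x^4 + 64·x^6)·Dx^4  (order 4).
h: a_k = 3, 2, -6, -8/3, 2, 32/5, …
ICs: h(0) = 3, h′(0) = 2, h′′(0) = -12, h′′′(0) = -16.

f: a_k = 0, 2, 0, -8/3, 0, 32/5, …
g: a_k = 3, 0, -6, 0, 2, 0, …
f+g: L₀ = lclm(L_f,L_g), ord ≤ 2+2.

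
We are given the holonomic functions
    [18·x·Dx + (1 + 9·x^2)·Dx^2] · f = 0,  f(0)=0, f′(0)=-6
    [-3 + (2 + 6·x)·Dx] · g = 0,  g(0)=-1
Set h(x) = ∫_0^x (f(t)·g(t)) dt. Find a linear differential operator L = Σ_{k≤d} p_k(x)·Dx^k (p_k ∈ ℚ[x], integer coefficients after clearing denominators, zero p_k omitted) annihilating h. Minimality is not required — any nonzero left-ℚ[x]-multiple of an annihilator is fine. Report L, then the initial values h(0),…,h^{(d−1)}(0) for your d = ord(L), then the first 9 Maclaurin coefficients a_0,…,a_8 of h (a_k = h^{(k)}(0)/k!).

L = (27 - 108·x - 81·x^2)·Dx + (-12 + 36·x + 324·x^2 + 324·x^3)·Dx^2 + (4 + 24·x + 72·x^2 + 216·x^3 + 324·x^4)·Dx^3  (order 3).
h: a_k = 0, 0, 3, 3, -99/16, -27/8, 10503/640, 99387/4480, -13743837/143360, …
ICs: h(0) = 0, h′(0) = 0, h′′(0) = 6.

f: a_k = 0, -6, 0, 18, 0, -486/5, 0, 4374/7, 0, …
g: a_k = -1, -3/2, 9/8, -27/16, 405/128, -1701/256, 15309/1024, -72171/2048, 2814669/32768, …
h₀=f·g: eliminate ⇒ L₀, order ≤ 2·1.
∫: right-multiply L₀ by Dx.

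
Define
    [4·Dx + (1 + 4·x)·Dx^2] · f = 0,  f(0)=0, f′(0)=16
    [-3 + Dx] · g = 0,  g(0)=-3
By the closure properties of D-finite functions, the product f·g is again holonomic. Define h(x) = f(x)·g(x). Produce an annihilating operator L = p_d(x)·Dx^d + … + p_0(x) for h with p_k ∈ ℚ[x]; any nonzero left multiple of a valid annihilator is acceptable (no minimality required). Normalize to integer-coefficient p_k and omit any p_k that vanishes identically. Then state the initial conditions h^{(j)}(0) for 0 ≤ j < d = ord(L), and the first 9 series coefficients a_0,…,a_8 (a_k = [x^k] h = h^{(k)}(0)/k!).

L = (-3 + 36·x) + (-2 - 24·x)·Dx + (1 + 4·x)·Dx^2  (order 2).
h: a_k = 0, -48, -48, -184, 216, -5178/5, 3350, -414129/35, 209991/5, …
ICs: h(0) = 0, h′(0) = -48.

f: a_k = 0, 16, -32, 256/3, -256, 4096/5, -8192/3, 65536/7, -32768, …
g: a_k = -3, -9, -27/2, -27/2, -81/8, -243/40, -243/80, -729/560, -2187/4480, …
Sym-product of L_f,L_g gives L₀ (≤ ord 2).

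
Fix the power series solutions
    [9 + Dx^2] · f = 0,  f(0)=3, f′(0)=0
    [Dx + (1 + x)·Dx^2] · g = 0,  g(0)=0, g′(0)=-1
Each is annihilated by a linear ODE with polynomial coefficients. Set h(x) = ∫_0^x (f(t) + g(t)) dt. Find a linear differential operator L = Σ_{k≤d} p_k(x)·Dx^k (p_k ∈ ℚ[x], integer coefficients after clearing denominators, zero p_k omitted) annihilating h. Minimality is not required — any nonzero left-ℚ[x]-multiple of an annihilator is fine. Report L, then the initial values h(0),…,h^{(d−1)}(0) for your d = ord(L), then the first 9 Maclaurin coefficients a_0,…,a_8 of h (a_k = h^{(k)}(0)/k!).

L = (135 + 162·x + 81·x^2)·Dx^2 + (99 + 261·x + 243·x^2 + 81·x^3)·Dx^3 + (15 + 18·x + 9·x^2)·Dx^4 + (11 + 29·x + 27·x^2 + 9·x^3)·Dx^5  (order 5).
h: a_k = 0, 3, -1/2, -13/3, -1/12, 83/40, -1/30, -689/1680, -1/56, …
ICs: h(0) = 0, h′(0) = 3, h′′(0) = -1, h′′′(0) = -26, h′′′′(0) = -2.

f: a_k = 3, 0, -27/2, 0, 81/8, 0, -243/80, 0, 2187/4480, …
g: a_k = 0, -1, 1/2, -1/3, 1/4, -1/5, 1/6, -1/7, 1/8, …
Weyl lclm of L_f,L_g ⇒ L₀ (ord ≤ 4).
h=∫h₀ ⇒ L = L₀·Dx.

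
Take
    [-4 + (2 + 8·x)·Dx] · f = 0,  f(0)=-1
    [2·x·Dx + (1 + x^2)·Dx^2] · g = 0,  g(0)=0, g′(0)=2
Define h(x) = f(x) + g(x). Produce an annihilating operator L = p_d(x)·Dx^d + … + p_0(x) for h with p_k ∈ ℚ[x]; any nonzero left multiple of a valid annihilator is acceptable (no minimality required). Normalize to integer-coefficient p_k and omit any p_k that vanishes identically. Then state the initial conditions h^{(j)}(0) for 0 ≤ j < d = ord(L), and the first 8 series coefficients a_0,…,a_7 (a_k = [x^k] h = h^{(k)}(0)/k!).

L = (-2 - 20·x + 6·x^2 + 12·x^3)·Dx + (-7 - 8·x - 25·x^2 + 24·x^3 + 42·x^4)·Dx^2 + (-1 - 3·x + 6·x^2 + 9·x^3 + 7·x^4 + 12·x^5)·Dx^3  (order 3).
h: a_k = -1, 0, 2, -14/3, 10, -138/5, 84, -1850/7, …
ICs: h(0) = -1, h′(0) = 0, h′′(0) = 4.

f: a_k = -1, -2, 2, -4, 10, -28, 84, -264, …
g: a_k = 0, 2, 0, -2/3, 0, 2/5, 0, -2/7, …
L₀ := lclm(L_f,L_g); ord L₀ ≤ 1+2.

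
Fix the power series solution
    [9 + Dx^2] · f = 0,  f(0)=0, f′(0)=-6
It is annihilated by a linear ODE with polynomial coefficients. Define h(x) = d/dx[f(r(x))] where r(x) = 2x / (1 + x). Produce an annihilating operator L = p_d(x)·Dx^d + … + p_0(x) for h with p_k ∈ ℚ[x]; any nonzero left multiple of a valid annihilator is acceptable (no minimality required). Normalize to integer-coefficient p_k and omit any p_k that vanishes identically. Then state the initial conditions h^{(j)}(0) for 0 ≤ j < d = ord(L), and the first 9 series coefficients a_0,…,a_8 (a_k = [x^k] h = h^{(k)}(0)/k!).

L = (42 + 12·x + 6·x^2) + (6 + 18·x + 18·x^2 + 6·x^3)·Dx + (1 + 4·x + 6·x^2 + 4·x^3 + x^4)·Dx^2  (order 2).
h: a_k = -12, 24, 180, -816, 1452, -360, -26772/5, 90336/5, -252828/7, …
ICs: h(0) = -12, h′(0) = 24.

f: a_k = 0, -6, 0, 9, 0, -81/20, 0, 243/280, 0, …
L₀ from L_f via x↦r, Dx↦r'^{-1}Dx.
h₀' ⇒ L via d/dx closure of L₀.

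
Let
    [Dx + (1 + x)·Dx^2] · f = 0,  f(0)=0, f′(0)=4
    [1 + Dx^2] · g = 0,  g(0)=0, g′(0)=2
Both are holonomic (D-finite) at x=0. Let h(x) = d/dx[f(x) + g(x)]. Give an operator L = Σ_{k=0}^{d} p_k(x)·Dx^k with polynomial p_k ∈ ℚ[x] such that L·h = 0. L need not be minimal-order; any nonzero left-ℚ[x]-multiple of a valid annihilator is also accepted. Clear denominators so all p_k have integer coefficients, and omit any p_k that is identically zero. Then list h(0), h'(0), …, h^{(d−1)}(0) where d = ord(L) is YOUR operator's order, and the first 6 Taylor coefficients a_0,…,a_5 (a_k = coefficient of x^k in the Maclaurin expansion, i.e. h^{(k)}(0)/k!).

L = (7 + 2·x + x^2) + (3 + 5·x + 3·x^2 + x^3)·Dx + (7 + 2·x + x^2)·Dx^2 + (3 + 5·x + 3·x^2 + x^3)·Dx^3  (order 3).
h: a_k = 6, -4, 3, -4, 49/12, -4, …
ICs: h(0) = 6, h′(0) = -4, h′′(0) = 6.

f: a_k = 0, 4, -2, 4/3, -1, 4/5, …
g: a_k = 0, 2, 0, -1/3, 0, 1/60, …
Weyl lclm of L_f,L_g ⇒ L₀ (ord ≤ 4).
Differentiate: ansatz ord ≤ ord L₀ ⇒ L.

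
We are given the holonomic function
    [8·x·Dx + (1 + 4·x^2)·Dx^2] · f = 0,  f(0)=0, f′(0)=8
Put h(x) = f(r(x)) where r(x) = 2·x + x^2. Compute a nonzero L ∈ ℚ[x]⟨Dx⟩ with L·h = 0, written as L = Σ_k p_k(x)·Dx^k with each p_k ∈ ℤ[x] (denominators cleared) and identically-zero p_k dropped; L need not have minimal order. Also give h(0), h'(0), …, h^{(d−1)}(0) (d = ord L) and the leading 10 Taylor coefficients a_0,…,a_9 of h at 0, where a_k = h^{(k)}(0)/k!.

L = (-1 + 32·x + 64·x^2 + 48·x^3 + 12·x^4)·Dx + (1 + x + 16·x^2 + 32·x^3 + 20·x^4 + 4·x^5)·Dx^2  (order 2).
h: a_k = 0, 16, 8, -256/3, -128, 3776/5, 6112/3, -51200/7, -31744, 608512/9, …
ICs: h(0) = 0, h′(0) = 16.

f: a_k = 0, 8, 0, -32/3, 0, 128/5, 0, -512/7, 0, 2048/9, …
L₀ from L_f via x↦r, Dx↦r'^{-1}Dx.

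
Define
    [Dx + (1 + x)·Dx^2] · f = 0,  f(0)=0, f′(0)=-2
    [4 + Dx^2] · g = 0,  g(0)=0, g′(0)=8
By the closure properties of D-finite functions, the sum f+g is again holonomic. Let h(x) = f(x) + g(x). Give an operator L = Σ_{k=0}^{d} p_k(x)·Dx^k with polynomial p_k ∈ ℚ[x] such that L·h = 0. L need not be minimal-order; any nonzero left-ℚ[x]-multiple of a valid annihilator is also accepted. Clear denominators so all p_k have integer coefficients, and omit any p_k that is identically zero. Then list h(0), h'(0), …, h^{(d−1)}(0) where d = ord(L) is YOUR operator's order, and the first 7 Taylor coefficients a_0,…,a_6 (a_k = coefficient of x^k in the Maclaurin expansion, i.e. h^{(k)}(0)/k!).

f: a_k = 0, -2, 1, -2/3, 1/2, -2/5, 1/3, …
g: a_k = 0, 8, 0, -16/3, 0, 16/15, 0, …
Weyl lclm of L_f,L_g ⇒ L₀ (ord ≤ 4).
L = (20 + 16·x + 8·x^2)·Dx + (12 + 28·x + 24·x^2 + 8·x^3)·Dx^2 + (5 + 4·x + 2·x^2)·Dx^3 + (3 + 7·x + 6·x^2 + 2·x^3)·Dx^4  (order 4).
h: a_k = 0, 6, 1, -6, 1/2, 2/3, 1/3, …
ICs: h(0) = 0, h′(0) = 6, h′′(0) = 2, h′′′(0) = -36.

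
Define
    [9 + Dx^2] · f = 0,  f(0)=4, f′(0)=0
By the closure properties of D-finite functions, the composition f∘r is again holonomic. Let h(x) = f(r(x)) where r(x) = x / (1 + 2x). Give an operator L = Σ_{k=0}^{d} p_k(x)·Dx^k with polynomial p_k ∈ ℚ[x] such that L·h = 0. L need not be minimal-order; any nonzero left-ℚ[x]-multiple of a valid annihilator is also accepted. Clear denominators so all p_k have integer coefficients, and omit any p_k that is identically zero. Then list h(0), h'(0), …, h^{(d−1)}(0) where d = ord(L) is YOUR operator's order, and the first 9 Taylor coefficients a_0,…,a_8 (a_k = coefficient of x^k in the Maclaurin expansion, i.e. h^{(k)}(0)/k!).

f: a_k = 4, 0, -18, 0, 27/2, 0, -81/20, 0, 729/1120, …
Change of var in L_f (x↦r) gives L₀.
L = 9 + (4 + 24·x + 48·x^2 + 32·x^3)·Dx + (1 + 8·x + 24·x^2 + 32·x^3 + 16·x^4)·Dx^2  (order 2).
h: a_k = 4, 0, -18, 72, -405/2, 468, -18081/20, 6723/5, -188955/224, …
ICs: h(0) = 4, h′(0) = 0.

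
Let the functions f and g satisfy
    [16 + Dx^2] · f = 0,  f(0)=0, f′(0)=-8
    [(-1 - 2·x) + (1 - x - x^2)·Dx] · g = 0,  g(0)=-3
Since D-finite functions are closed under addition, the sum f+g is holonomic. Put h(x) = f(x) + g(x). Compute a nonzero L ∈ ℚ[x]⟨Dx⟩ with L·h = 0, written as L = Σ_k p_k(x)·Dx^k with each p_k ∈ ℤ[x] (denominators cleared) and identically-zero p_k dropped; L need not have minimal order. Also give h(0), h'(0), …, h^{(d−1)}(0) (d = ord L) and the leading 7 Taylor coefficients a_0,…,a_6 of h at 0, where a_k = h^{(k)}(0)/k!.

f: a_k = 0, -8, 0, 64/3, 0, -256/15, 0, …
g: a_k = -3, -3, -6, -9, -15, -24, -39, …
Weyl lclm of L_f,L_g ⇒ L₀ (ord ≤ 3).
L = (-272 - 384·x + 352·x^2 - 192·x^3 - 640·x^4 - 256·x^5) + (160 - 368·x - 32·x^2 + 544·x^3 - 48·x^4 - 384·x^5 - 128·x^6)·Dx + (-17 - 24·x + 22·x^2 - 12·x^3 - 40·x^4 - 16·x^5)·Dx^2 + (10 - 23·x - 2·x^2 + 34·x^3 - 3·x^4 - 24·x^5 - 8·x^6)·Dx^3  (order 3).
h: a_k = -3, -11, -6, 37/3, -15, -616/15, -39, …
ICs: h(0) = -3, h′(0) = -11, h′′(0) = -12.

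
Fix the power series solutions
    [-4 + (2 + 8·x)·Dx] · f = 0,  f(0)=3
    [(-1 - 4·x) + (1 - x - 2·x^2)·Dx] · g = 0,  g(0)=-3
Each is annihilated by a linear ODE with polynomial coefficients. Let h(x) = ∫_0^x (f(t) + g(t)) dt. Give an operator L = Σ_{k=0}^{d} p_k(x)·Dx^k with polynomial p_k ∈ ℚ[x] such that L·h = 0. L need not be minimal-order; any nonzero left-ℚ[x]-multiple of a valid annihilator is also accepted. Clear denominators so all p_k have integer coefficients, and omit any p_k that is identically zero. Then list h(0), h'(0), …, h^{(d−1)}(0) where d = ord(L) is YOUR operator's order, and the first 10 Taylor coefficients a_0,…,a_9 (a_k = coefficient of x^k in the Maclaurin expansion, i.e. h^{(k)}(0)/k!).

L = (16 + 84·x + 120·x^2 + 160·x^3)·Dx + (-10 - 52·x - 204·x^2 - 400·x^3 - 400·x^4)·Dx^2 + (-1 + 7·x + 56·x^2 + 8·x^3 - 200·x^4 - 160·x^5)·Dx^3  (order 3).
h: a_k = 0, 0, 3/2, -5, -3/4, -63/5, 7/2, -381/7, 537/8, -343, …
ICs: h(0) = 0, h′(0) = 0, h′′(0) = 3.

f: a_k = 3, 6, -6, 12, -30, 84, -252, 792, -2574, 8580, …
g: a_k = -3, -3, -9, -15, -33, -63, -129, -255, -513, -1023, …
L₀ := lclm(L_f,L_g); ord L₀ ≤ 1+1.
h=∫h₀ ⇒ L = L₀·Dx.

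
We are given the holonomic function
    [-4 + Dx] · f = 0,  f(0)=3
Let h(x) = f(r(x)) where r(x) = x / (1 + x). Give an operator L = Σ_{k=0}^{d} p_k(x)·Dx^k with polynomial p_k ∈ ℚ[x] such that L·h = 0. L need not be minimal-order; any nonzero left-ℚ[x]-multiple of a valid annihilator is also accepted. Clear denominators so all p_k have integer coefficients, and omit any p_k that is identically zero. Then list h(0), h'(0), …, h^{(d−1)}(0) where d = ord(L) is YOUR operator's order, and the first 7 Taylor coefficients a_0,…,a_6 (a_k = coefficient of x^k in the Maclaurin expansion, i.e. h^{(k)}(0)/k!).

L = -4 + (1 + 2·x + x^2)·Dx  (order 1).
h: a_k = 3, 12, 12, -4, -4, 28/5, -44/15, …
ICs: h(0) = 3.

f: a_k = 3, 12, 24, 32, 32, 128/5, 256/15, …
Change of var in L_f (x↦r) gives L₀.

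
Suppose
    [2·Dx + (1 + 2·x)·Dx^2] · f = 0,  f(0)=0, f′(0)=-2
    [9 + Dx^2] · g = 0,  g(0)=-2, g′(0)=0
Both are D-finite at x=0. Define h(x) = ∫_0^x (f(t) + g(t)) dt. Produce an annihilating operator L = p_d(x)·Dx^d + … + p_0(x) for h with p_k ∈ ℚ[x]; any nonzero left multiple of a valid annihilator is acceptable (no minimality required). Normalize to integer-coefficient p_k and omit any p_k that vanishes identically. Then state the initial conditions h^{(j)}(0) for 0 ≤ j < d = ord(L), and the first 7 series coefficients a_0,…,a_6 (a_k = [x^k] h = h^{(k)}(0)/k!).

f: a_k = 0, -2, 2, -8/3, 4, -32/5, 32/3, …
g: a_k = -2, 0, 9, 0, -27/4, 0, 81/40, …
h₀=f+g: left-lcm gives L₀, ord ≤ 4.
Integrate: L := L₀·Dx.
L = (594 + 648·x + 648·x^2)·Dx^2 + (153 + 630·x + 972·x^2 + 648·x^3)·Dx^3 + (66 + 72·x + 72·x^2)·Dx^4 + (17 + 70·x + 108·x^2 + 72·x^3)·Dx^5  (order 5).
h: a_k = 0, -2, -1, 11/3, -2/3, -11/20, -16/15, …
ICs: h(0) = 0, h′(0) = -2, h′′(0) = -2, h′′′(0) = 22, h′′′′(0) = -16.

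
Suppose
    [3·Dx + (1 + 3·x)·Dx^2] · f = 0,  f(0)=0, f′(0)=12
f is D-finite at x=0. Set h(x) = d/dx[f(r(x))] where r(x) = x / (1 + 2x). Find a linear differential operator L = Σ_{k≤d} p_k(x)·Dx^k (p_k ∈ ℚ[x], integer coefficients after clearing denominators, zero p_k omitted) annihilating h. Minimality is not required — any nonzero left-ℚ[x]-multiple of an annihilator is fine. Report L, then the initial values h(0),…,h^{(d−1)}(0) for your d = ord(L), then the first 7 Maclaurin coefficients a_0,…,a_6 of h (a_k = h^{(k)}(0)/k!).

f: a_k = 0, 12, -18, 36, -81, 972/5, -486, …
L₀ from L_f via x↦r, Dx↦r'^{-1}Dx.
h=h₀': d/dx-closure on L₀ ⇒ L.
L = (7 + 20·x) + (1 + 7·x + 10·x^2)·Dx  (order 1).
h: a_k = 12, -84, 468, -2436, 12372, -62244, 311988, …
ICs: h(0) = 12.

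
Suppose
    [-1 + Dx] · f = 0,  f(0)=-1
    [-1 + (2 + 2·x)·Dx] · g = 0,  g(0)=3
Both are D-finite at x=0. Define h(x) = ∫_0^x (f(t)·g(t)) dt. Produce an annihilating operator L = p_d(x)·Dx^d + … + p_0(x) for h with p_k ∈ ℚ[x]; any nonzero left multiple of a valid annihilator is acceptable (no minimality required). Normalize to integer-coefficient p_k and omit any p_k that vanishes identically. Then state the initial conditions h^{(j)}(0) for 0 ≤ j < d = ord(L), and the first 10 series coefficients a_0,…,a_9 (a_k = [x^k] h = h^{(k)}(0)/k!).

f: a_k = -1, -1, -1/2, -1/6, -1/24, -1/120, -1/720, -1/5040, -1/40320, -1/362880, …
g: a_k = 3, 3/2, -3/8, 3/16, -15/128, 21/256, -63/1024, 99/2048, -1287/32768, 2145/65536, …
L₀ := L_f ⊗_s L_g (sym. prod.), ord ≤ 1.
h=∫h₀ ⇒ L = L₀·Dx.
L = (-3 - 2·x)·Dx + (2 + 2·x)·Dx^2  (order 2).
h: a_k = 0, -3, -9/4, -7/8, -17/64, -33/640, -107/7680, 89/107520, -1123/573440, 39551/30965760, …
ICs: h(0) = 0, h′(0) = -3.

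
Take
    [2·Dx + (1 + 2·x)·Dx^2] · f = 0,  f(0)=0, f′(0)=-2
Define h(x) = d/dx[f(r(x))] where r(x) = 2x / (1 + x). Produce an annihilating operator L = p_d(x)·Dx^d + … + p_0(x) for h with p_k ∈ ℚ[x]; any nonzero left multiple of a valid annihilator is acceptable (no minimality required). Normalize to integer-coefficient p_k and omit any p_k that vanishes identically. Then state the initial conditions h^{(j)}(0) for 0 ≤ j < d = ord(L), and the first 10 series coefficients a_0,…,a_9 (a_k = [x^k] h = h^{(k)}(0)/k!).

L = (6 + 10·x) + (1 + 6·x + 5·x^2)·Dx  (order 1).
h: a_k = -4, 24, -124, 624, -3124, 15624, -78124, 390624, -1953124, 9765624, …
ICs: h(0) = -4.

f: a_k = 0, -2, 2, -8/3, 4, -32/5, 32/3, -128/7, 32, -512/9, …
Change of var in L_f (x↦r) gives L₀.
h=h₀': d/dx-closure on L₀ ⇒ L.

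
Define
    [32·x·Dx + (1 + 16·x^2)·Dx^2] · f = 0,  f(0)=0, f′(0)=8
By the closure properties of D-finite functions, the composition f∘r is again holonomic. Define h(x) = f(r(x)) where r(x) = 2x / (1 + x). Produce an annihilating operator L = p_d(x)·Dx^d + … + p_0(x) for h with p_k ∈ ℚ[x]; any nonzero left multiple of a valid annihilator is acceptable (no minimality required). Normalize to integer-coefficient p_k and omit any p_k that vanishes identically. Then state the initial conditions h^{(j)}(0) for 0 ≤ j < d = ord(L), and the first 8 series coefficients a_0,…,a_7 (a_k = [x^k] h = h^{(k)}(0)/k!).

L = (2 + 130·x)·Dx + (1 + 2·x + 65·x^2)·Dx^2  (order 2).
h: a_k = 0, 16, -16, -976/3, 1008, 55376/5, -186416/3, -2853776/7, …
ICs: h(0) = 0, h′(0) = 16.

f: a_k = 0, 8, 0, -128/3, 0, 2048/5, 0, -32768/7, …
Change of var in L_f (x↦r) gives L₀.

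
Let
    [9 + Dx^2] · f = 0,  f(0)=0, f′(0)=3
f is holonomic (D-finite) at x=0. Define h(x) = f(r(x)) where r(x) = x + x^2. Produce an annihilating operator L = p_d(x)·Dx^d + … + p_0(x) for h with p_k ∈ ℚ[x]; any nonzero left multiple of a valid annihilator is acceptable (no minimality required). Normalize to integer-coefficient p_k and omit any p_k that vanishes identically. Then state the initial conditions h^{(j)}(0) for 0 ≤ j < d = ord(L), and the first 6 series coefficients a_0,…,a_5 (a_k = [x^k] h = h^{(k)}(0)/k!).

f: a_k = 0, 3, 0, -9/2, 0, 81/40, …
f∘r: x↦r, Dx↦Dx/r' in L_f ⇒ L₀.
L = (9 + 54·x + 108·x^2 + 72·x^3) - 2·Dx + (1 + 2·x)·Dx^2  (order 2).
h: a_k = 0, 3, 3, -9/2, -27/2, -459/40, …
ICs: h(0) = 0, h′(0) = 3.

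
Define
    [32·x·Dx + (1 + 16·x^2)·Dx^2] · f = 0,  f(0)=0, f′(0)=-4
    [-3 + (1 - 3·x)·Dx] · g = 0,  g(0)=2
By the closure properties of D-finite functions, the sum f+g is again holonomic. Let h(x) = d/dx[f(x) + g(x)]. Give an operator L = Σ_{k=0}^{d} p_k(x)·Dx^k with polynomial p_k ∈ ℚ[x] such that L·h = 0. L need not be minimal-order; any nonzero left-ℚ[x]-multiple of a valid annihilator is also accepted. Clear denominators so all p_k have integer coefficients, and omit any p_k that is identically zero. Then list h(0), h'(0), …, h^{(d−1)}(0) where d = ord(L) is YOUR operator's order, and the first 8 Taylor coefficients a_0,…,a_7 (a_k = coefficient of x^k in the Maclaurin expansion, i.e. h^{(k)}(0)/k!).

L = (96 - 1152·x - 4608·x^2) + (-43 + 96·x - 240·x^2 - 4608·x^3)·Dx + (3 + 7·x + 112·x^3 - 768·x^4)·Dx^2  (order 2).
h: a_k = 2, 36, 226, 648, 1406, 8748, 47002, 104976, …
ICs: h(0) = 2, h′(0) = 36.

f: a_k = 0, -4, 0, 64/3, 0, -1024/5, 0, 16384/7, …
g: a_k = 2, 6, 18, 54, 162, 486, 1458, 4374, …
Sum ⇒ L₀ = lclm(L_f,L_g) in ℚ(x)⟨Dx⟩.
Differentiate: ansatz ord ≤ ord L₀ ⇒ L.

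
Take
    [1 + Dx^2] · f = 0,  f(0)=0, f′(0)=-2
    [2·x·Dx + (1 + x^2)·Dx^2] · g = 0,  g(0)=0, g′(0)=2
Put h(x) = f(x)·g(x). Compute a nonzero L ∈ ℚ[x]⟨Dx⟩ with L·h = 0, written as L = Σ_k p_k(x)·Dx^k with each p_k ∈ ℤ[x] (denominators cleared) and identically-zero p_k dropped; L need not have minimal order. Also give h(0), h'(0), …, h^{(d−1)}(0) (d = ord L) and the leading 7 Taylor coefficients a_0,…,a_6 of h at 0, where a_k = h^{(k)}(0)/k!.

f: a_k = 0, -2, 0, 1/3, 0, -1/60, 0, …
g: a_k = 0, 2, 0, -2/3, 0, 2/5, 0, …
Product ⇒ symmetric product L₀, ord ≤ 4.
L = (10 + 26·x^2 + 11·x^4 + 4·x^6 + x^8) + (12·x + 20·x^3 + 12·x^5 + 4·x^7)·Dx + (12 + 32·x^2 + 18·x^4 + 8·x^6 + 2·x^8)·Dx^2 + (12·x + 20·x^3 + 12·x^5 + 4·x^7)·Dx^3 + (2 + 6·x^2 + 7·x^4 + 4·x^6 + x^8)·Dx^4  (order 4).
h: a_k = 0, 0, -4, 0, 2, 0, -19/18, …
ICs: h(0) = 0, h′(0) = 0, h′′(0) = -8, h′′′(0) = 0.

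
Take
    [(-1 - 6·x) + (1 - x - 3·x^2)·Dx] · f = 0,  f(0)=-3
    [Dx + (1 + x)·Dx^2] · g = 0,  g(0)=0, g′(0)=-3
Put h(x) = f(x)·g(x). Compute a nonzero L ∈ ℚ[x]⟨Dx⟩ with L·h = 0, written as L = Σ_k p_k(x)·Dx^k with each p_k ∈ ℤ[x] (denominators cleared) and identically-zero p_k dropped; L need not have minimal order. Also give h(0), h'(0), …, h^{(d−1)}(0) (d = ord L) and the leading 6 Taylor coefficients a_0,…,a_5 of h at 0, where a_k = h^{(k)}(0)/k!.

L = (7 + 12·x) + (1 + 15·x + 15·x^2)·Dx + (-1 + 4·x^2 + 3·x^3)·Dx^2  (order 2).
h: a_k = 0, 9, 9/2, 69/2, 183/4, 3021/20, …
ICs: h(0) = 0, h′(0) = 9.

f: a_k = -3, -3, -12, -21, -57, -120, …
g: a_k = 0, -3, 3/2, -1, 3/4, -3/5, …
Sym-product of L_f,L_g gives L₀ (≤ ord 2).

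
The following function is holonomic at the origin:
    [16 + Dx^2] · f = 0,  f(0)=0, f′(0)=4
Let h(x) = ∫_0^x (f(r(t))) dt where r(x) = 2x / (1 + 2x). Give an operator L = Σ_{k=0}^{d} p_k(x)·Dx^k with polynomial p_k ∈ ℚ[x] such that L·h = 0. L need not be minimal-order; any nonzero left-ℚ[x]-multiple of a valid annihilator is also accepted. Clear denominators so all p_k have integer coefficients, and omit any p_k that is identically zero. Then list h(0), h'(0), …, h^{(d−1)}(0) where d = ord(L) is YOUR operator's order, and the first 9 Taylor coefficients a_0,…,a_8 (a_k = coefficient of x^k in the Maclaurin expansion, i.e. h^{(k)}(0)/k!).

f: a_k = 0, 4, 0, -32/3, 0, 128/15, 0, -1024/315, 0, …
Change of var in L_f (x↦r) gives L₀.
Integrate: L := L₀·Dx.
L = 64·Dx + (4 + 24·x + 48·x^2 + 32·x^3)·Dx^2 + (1 + 8·x + 24·x^2 + 32·x^3 + 16·x^4)·Dx^3  (order 3).
h: a_k = 0, 0, 4, -16/3, -40/3, 448/5, -12352/45, 3840/7, -157504/315, …
ICs: h(0) = 0, h′(0) = 0, h′′(0) = 8.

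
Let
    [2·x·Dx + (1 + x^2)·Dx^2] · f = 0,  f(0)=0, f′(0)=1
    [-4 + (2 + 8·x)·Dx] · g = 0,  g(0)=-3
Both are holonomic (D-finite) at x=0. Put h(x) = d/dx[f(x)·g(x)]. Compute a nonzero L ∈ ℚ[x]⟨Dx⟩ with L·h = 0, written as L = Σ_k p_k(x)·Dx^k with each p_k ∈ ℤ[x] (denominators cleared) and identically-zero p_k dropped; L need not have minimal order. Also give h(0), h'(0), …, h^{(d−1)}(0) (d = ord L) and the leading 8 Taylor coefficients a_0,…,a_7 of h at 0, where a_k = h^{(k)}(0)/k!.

L = (-10 + 40·x + 98·x^2 - 24·x^3 - 12·x^4) + (13 + 66·x + 117·x^2 + 226·x^3 - 84·x^4 - 48·x^5)·Dx + (3 + 23·x + 42·x^2 - x^3 + 23·x^4 - 24·x^5 - 16·x^6)·Dx^2  (order 2).
h: a_k = -3, -12, 21, -40, 137, -2436/5, 8527/5, -214352/35, …
ICs: h(0) = -3, h′(0) = -12.

f: a_k = 0, 1, 0, -1/3, 0, 1/5, 0, -1/7, …
g: a_k = -3, -6, 6, -12, 30, -84, 252, -792, …
f·g: L₀ = L_f ⊗_s L_g, ord ≤ 2·1.
h₀' ⇒ L via d/dx closure of L₀.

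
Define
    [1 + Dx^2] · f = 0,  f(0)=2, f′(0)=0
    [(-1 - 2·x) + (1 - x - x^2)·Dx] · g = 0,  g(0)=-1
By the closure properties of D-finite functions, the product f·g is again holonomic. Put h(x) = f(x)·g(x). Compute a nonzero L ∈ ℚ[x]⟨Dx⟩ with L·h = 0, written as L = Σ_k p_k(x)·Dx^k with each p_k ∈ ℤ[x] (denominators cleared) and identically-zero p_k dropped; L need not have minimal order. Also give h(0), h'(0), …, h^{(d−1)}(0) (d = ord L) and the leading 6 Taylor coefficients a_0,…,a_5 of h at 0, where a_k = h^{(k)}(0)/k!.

f: a_k = 2, 0, -1, 0, 1/12, 0, …
g: a_k = -1, -1, -2, -3, -5, -8, …
h₀=f·g: eliminate ⇒ L₀, order ≤ 2·1.
L = (1 + x + x^2) + (2 + 4·x)·Dx + (-1 + x + x^2)·Dx^2  (order 2).
h: a_k = -2, -2, -3, -5, -97/12, -157/12, …
ICs: h(0) = -2, h′(0) = -2.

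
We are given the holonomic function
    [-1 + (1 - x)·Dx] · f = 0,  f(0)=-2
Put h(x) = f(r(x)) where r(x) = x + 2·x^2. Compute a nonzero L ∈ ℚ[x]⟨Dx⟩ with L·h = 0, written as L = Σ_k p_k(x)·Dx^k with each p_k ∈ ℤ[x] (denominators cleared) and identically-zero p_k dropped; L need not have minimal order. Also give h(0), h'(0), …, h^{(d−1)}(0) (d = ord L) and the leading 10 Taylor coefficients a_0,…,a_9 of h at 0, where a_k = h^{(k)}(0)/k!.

L = (1 + 4·x) + (-1 + x + 2·x^2)·Dx  (order 1).
h: a_k = -2, -2, -6, -10, -22, -42, -86, -170, -342, -682, …
ICs: h(0) = -2.

f: a_k = -2, -2, -2, -2, -2, -2, -2, -2, -2, -2, …
h₀=f(r): pull back L_f along r ⇒ L₀.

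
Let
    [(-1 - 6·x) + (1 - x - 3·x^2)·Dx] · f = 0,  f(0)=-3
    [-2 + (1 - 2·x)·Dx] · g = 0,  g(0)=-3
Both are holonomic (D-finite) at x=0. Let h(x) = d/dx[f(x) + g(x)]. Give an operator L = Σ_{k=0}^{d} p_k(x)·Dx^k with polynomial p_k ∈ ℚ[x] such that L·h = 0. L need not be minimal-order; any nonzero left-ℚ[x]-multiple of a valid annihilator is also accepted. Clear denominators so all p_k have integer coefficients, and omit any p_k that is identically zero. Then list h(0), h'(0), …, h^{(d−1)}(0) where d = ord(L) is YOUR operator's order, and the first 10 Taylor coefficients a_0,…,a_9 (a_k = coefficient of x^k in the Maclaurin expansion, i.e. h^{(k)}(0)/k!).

L = (12 - 288·x + 648·x^2 - 1296·x^3 + 648·x^4) + (9 + 12·x - 126·x^2 + 540·x^3 - 1188·x^4 + 648·x^5)·Dx + (-2 + 15·x - 52·x^2 + 78·x^3 + 27·x^4 - 180·x^5 + 108·x^6)·Dx^2  (order 2).
h: a_k = -9, -48, -135, -420, -1080, -2898, -7245, -18336, -45117, -111210, …
ICs: h(0) = -9, h′(0) = -48.

f: a_k = -3, -3, -12, -21, -57, -120, -291, -651, -1524, -3477, …
g: a_k = -3, -6, -12, -24, -48, -96, -192, -384, -768, -1536, …
Sum ⇒ L₀ = lclm(L_f,L_g) in ℚ(x)⟨Dx⟩.
Derive L from L₀ (diff closure).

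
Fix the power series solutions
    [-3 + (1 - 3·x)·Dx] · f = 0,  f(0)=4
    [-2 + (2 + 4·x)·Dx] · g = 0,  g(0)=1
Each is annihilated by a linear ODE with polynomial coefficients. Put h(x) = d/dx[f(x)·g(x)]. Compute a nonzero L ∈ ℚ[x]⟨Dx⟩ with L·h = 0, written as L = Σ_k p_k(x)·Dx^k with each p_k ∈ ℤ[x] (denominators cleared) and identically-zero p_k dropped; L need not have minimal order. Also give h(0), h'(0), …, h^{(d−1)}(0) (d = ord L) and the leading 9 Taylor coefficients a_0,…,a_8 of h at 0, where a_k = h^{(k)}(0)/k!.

L = (23 + 72·x + 27·x^2) + (-4 + x + 27·x^2 + 18·x^3)·Dx  (order 1).
h: a_k = 16, 92, 420, 1670, 6280, 45153/2, 158151/2, 1084035/4, 7318845/8, …
ICs: h(0) = 16.

f: a_k = 4, 12, 36, 108, 324, 972, 2916, 8748, 26244, …
g: a_k = 1, 1, -1/2, 1/2, -5/8, 7/8, -21/16, 33/16, -429/128, …
f·g: L₀ = L_f ⊗_s L_g, ord ≤ 1·1.
Differentiate: ansatz ord ≤ ord L₀ ⇒ L.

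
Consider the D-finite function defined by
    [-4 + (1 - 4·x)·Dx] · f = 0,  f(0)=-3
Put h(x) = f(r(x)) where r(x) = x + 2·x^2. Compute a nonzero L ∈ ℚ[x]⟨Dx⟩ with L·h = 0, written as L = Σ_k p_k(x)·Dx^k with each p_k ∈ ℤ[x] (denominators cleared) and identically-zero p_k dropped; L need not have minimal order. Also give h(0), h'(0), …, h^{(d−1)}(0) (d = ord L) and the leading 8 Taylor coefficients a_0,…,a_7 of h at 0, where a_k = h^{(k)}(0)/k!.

f: a_k = -3, -12, -48, -192, -768, -3072, -12288, -49152, …
Change of var in L_f (x↦r) gives L₀.
L = (4 + 16·x) + (-1 + 4·x + 8·x^2)·Dx  (order 1).
h: a_k = -3, -12, -72, -384, -2112, -11520, -62976, -344064, …
ICs: h(0) = -3.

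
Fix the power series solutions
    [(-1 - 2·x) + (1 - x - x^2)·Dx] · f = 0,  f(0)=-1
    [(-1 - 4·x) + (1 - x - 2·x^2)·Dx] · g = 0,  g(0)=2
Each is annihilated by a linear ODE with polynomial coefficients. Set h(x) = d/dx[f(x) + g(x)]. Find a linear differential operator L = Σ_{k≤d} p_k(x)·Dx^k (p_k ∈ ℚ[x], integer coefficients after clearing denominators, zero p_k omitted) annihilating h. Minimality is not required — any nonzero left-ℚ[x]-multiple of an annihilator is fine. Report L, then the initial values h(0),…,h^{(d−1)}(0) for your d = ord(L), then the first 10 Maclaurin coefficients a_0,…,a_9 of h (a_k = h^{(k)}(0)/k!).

L = (-6 - 120·x - 120·x^2 - 312·x^3 - 462·x^4 - 336·x^5 + 144·x^6) + (6 + 30·x + 30·x^2 + 24·x^3 - 99·x^4 - 438·x^5 - 144·x^6 + 96·x^7)·Dx + (-1 + 2·x - 7·x^2 + 2·x^3 + 48·x^4 - 13·x^5 - 69·x^6 - 8·x^7 + 12·x^8)·Dx^2  (order 2).
h: a_k = 1, 8, 21, 68, 170, 438, 1043, 2464, 5643, 12770, …
ICs: h(0) = 1, h′(0) = 8.

f: a_k = -1, -1, -2, -3, -5, -8, -13, -21, -34, -55, …
g: a_k = 2, 2, 6, 10, 22, 42, 86, 170, 342, 682, …
h₀=f+g: left-lcm gives L₀, ord ≤ 2.
Differentiate: ansatz ord ≤ ord L₀ ⇒ L.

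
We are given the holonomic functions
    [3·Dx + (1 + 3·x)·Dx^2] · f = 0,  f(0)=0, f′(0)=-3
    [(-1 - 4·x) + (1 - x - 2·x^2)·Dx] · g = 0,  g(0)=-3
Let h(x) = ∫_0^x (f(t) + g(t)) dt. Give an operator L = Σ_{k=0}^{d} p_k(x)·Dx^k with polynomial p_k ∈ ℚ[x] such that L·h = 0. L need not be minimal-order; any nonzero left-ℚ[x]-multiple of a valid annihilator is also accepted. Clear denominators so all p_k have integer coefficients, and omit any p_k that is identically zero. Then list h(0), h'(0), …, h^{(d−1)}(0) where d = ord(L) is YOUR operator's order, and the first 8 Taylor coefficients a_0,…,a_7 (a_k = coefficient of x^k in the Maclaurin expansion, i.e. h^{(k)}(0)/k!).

f: a_k = 0, -3, 9/2, -9, 81/4, -243/5, 243/2, -2187/7, …
g: a_k = -3, -3, -9, -15, -33, -63, -129, -255, …
Weyl lclm of L_f,L_g ⇒ L₀ (ord ≤ 3).
h=∫h₀ ⇒ L = L₀·Dx.
L = (-66 - 270·x - 576·x^2 - 336·x^3 - 288·x^4)·Dx^2 + (-4 - 96·x - 492·x^2 - 832·x^3 - 696·x^4 - 480·x^5)·Dx^3 + (3 + 19·x + 25·x^2 - 39·x^3 - 116·x^4 - 164·x^5 - 96·x^6)·Dx^4  (order 4).
h: a_k = 0, -3, -3, -3/2, -6, -51/20, -93/5, -15/14, …
ICs: h(0) = 0, h′(0) = -3, h′′(0) = -6, h′′′(0) = -9.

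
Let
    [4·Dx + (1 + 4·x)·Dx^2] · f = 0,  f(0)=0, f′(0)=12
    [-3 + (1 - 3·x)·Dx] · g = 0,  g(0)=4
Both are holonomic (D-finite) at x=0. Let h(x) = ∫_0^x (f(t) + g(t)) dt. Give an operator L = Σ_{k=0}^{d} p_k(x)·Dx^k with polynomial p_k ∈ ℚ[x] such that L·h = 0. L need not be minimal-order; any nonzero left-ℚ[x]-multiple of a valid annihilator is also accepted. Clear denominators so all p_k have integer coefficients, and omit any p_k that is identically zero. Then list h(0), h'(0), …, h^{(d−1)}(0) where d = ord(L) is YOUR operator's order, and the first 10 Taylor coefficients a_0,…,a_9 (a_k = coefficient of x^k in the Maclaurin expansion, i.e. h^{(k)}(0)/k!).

f: a_k = 0, 12, -24, 64, -192, 3072/5, -2048, 49152/7, -24576, 262144/3, …
g: a_k = 4, 12, 36, 108, 324, 972, 2916, 8748, 26244, 78732, …
f+g: L₀ = lclm(L_f,L_g), ord ≤ 2+1.
Integrate: L := L₀·Dx.
L = (-204 - 144·x)·Dx^2 + (-11 - 312·x - 288·x^2)·Dx^3 + (5 + 11·x - 54·x^2 - 72·x^3)·Dx^4  (order 4).
h: a_k = 0, 4, 12, 4, 43, 132/5, 1322/5, 124, 27597/14, 556/3, …
ICs: h(0) = 0, h′(0) = 4, h′′(0) = 24, h′′′(0) = 24.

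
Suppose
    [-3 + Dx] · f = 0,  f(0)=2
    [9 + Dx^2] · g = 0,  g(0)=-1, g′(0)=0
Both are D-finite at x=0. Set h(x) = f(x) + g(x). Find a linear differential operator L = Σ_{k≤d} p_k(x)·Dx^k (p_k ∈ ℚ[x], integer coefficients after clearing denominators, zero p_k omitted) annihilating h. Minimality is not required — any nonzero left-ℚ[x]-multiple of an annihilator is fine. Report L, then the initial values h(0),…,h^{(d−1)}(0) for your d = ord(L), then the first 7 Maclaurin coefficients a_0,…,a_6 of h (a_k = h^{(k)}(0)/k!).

L = -27 + 9·Dx - 3·Dx^2 + Dx^3  (order 3).
h: a_k = 1, 6, 27/2, 9, 27/8, 81/20, 243/80, …
ICs: h(0) = 1, h′(0) = 6, h′′(0) = 27.

f: a_k = 2, 6, 9, 9, 27/4, 81/20, 81/40, …
g: a_k = -1, 0, 9/2, 0, -27/8, 0, 81/80, …
Sum ⇒ L₀ = lclm(L_f,L_g) in ℚ(x)⟨Dx⟩.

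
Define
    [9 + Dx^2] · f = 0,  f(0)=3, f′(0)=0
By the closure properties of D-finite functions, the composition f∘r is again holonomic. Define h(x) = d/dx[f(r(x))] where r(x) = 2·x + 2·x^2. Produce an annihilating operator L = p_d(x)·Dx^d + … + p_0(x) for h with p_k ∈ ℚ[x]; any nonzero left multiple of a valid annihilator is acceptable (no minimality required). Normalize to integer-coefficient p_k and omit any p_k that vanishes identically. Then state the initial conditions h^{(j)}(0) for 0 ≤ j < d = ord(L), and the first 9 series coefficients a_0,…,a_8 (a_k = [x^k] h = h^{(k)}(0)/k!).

f: a_k = 3, 0, -27/2, 0, 81/8, 0, -243/80, 0, 2187/4480, …
L₀ from L_f via x↦r, Dx↦r'^{-1}Dx.
Derive L from L₀ (diff closure).
L = (48 + 288·x + 864·x^2 + 1152·x^3 + 576·x^4) + (-6 - 12·x)·Dx + (1 + 4·x + 4·x^2)·Dx^2  (order 2).
h: a_k = 0, -108, -324, 432, 3240, 23328/5, -18144/5, -736128/35, -909792/35, …
ICs: h(0) = 0, h′(0) = -108.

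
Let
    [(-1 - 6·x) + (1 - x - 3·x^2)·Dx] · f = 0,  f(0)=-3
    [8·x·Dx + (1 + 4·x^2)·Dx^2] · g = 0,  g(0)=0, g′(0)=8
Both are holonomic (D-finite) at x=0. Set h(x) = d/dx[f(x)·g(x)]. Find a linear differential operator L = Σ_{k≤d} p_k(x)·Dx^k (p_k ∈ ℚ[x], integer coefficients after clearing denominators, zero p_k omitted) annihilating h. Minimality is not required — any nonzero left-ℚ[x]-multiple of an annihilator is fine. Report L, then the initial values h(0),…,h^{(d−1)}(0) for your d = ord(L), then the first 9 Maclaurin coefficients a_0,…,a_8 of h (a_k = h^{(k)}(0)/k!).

f: a_k = -3, -3, -12, -21, -57, -120, -291, -651, -1524, …
g: a_k = 0, 8, 0, -32/3, 0, 128/5, 0, -512/7, 0, …
h₀=f·g: eliminate ⇒ L₀, order ≤ 1·2.
h=h₀': d/dx-closure on L₀ ⇒ L.
L = (22 + 1032·x^2 + 1152·x^3 + 5184·x^4) + (13 + 86·x + 132·x^2 + 600·x^3 + 1152·x^4 + 3456·x^5)·Dx + (-3 - x - 35·x^2 + 44·x^3 + 16·x^4 + 192·x^5 + 432·x^6)·Dx^2  (order 2).
h: a_k = -24, -48, -192, -544, -2024, -24384/5, -63272/5, -1188928/35, -3260928/35, …
ICs: h(0) = -24, h′(0) = -48.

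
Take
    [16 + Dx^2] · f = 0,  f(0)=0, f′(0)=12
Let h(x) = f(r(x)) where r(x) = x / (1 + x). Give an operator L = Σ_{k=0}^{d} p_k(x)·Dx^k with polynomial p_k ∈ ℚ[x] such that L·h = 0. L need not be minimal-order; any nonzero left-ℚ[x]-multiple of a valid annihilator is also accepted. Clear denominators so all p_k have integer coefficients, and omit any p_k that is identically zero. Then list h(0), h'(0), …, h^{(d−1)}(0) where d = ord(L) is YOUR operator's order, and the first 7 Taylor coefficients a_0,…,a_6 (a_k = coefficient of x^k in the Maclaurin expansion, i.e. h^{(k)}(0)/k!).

L = 16 + (2 + 6·x + 6·x^2 + 2·x^3)·Dx + (1 + 4·x + 6·x^2 + 4·x^3 + x^4)·Dx^2  (order 2).
h: a_k = 0, 12, -12, -20, 84, -772/5, 180, …
ICs: h(0) = 0, h′(0) = 12.

f: a_k = 0, 12, 0, -32, 0, 128/5, 0, …
Change of var in L_f (x↦r) gives L₀.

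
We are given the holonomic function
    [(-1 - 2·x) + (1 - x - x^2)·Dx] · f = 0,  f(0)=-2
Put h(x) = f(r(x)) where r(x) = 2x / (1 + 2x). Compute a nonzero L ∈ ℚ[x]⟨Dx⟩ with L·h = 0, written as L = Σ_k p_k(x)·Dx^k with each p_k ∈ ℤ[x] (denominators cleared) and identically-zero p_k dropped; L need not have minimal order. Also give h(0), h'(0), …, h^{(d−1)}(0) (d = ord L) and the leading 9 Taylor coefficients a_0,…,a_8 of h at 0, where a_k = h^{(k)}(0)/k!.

f: a_k = -2, -2, -4, -6, -10, -16, -26, -42, -68, …
Substitute x→r, Dx→(1/r')Dx; clear ⇒ L₀.
L = (2 + 12·x) + (-1 - 4·x + 8·x^3)·Dx  (order 1).
h: a_k = -2, -4, -8, 0, -32, 64, -256, 768, -2560, …
ICs: h(0) = -2.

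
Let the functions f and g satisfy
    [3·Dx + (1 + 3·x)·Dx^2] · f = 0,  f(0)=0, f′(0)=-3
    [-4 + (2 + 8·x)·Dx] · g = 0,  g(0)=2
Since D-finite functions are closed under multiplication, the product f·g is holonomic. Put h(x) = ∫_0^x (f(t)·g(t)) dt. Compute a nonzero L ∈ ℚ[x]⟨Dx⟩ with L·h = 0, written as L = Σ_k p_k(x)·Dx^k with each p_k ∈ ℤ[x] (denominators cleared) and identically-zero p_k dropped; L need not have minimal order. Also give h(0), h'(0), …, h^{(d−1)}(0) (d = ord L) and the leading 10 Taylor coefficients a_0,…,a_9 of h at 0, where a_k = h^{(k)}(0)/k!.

L = (6 + 12·x)·Dx + (-1 - 4·x)·Dx^2 + (1 + 11·x + 40·x^2 + 48·x^3)·Dx^3  (order 3).
h: a_k = 0, 0, -3, -1, 3, -15/2, 193/10, -1812/35, 20187/140, -58073/140, …
ICs: h(0) = 0, h′(0) = 0, h′′(0) = -6.

f: a_k = 0, -3, 9/2, -9, 81/4, -243/5, 243/2, -2187/7, 6561/8, -2187, …
g: a_k = 2, 4, -4, 8, -20, 56, -168, 528, -1716, 5720, …
f·g: L₀ = L_f ⊗_s L_g, ord ≤ 2·1.
h=∫₀ˣh₀: take L = L₀·Dx.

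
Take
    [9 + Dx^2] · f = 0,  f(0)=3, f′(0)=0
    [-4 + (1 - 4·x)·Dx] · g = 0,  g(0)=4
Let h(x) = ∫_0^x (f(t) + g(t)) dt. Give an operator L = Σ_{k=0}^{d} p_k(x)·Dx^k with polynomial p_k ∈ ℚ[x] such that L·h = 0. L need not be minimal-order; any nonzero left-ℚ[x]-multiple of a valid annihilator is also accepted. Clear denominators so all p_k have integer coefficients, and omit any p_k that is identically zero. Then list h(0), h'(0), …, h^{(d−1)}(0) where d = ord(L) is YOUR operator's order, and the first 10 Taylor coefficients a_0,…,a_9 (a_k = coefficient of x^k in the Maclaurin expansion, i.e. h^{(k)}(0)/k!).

L = (-3780 + 2592·x - 5184·x^2)·Dx + (369 - 2124·x + 3888·x^2 - 5184·x^3)·Dx^2 + (-420 + 288·x - 576·x^2)·Dx^3 + (41 - 236·x + 432·x^2 - 576·x^3)·Dx^4  (order 4).
h: a_k = 0, 7, 8, 101/6, 64, 8273/40, 2048/3, 187211/80, 8192, 1174407307/40320, …
ICs: h(0) = 0, h′(0) = 7, h′′(0) = 16, h′′′(0) = 101.

f: a_k = 3, 0, -27/2, 0, 81/8, 0, -243/80, 0, 2187/4480, 0, …
g: a_k = 4, 16, 64, 256, 1024, 4096, 16384, 65536, 262144, 1048576, …
f+g: L₀ = lclm(L_f,L_g), ord ≤ 2+1.
h=∫h₀ ⇒ L = L₀·Dx.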